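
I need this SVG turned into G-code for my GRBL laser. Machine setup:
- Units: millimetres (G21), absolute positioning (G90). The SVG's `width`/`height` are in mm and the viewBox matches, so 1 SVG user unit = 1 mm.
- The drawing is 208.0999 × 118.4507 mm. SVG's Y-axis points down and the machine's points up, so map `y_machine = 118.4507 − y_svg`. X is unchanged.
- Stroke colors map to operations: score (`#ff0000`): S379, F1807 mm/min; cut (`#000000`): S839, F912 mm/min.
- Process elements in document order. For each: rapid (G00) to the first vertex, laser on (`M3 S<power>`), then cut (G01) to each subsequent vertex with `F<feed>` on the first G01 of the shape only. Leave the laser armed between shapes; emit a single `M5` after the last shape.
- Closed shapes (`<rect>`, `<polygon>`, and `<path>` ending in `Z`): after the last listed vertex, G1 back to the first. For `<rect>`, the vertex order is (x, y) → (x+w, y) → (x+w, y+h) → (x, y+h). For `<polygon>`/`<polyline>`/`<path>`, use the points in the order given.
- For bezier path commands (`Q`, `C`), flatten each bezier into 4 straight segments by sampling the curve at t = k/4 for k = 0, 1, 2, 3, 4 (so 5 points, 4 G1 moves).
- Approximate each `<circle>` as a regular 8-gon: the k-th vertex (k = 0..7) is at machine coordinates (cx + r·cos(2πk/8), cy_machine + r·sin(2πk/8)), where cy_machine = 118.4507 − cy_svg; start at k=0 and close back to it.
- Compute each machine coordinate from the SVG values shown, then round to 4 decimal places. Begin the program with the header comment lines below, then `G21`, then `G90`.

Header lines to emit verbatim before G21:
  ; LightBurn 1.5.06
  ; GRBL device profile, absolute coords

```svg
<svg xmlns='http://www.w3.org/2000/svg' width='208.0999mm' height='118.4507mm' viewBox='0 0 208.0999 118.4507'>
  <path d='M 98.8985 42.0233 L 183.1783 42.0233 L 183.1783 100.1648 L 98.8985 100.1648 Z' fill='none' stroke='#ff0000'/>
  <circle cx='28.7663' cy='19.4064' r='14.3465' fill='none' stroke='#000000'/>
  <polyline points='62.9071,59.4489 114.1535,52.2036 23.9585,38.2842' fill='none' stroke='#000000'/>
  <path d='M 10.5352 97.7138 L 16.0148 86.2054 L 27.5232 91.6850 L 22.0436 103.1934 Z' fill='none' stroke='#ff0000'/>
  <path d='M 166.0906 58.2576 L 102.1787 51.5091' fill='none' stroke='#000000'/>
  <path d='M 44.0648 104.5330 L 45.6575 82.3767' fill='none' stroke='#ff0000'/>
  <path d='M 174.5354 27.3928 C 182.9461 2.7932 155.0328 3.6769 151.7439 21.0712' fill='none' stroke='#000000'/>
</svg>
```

; LightBurn 1.5.06
; GRBL device profile, absolute coords
G21
G90
G00 X98.8985 Y76.4274
M3 S379
G01 X183.1783 Y76.4274 F1807
G01 X183.1783 Y18.2859
G01 X98.8985 Y18.2859
G01 X98.8985 Y76.4274
G00 X43.1128 Y99.0443
M3 S839
G01 X38.9108 Y109.1888 F912
G01 X28.7663 Y113.3908
G01 X18.6218 Y109.1888
G01 X14.4198 Y99.0443
G01 X18.6218 Y88.8998
G01 X28.7663 Y84.6978
G01 X38.9108 Y88.8998
G01 X43.1128 Y99.0443
G00 X62.9071 Y59.0018
M3 S839
G01 X114.1535 Y66.2471 F912
G01 X23.9585 Y80.1665
G00 X10.5352 Y20.7369
M3 S379
G01 X16.0148 Y32.2453 F1807
G01 X27.5232 Y26.7657
G01 X22.0436 Y15.2573
G01 X10.5352 Y20.7369
G00 X166.0906 Y60.1931
M3 S839
G01 X102.1787 Y66.9416 F912
G00 X44.0648 Y13.9177
M3 S379
G01 X45.6575 Y36.0740 F1807
G00 X174.5354 Y91.0579
M3 S839
G01 X174.9850 Y104.8697 F912
G01 X167.5270 Y109.9664
G01 X157.8753 Y107.1893
G01 X151.7439 Y97.3795
M5

1 u = 1 mm; y_m = 118.4507 − y.

[1] `<path>` rectangle, #ff0000→score S379 F1807: (98.8985,76.4274) → (183.1783,76.4274) → (183.1783,18.2859) → (98.8985,18.2859) → (98.8985,76.4274) (closed)

[2] `<circle>` circle, #000000→cut S839 F912: (43.1128,99.0443) → (38.9108,109.1888) → (28.7663,113.3908) → (18.6218,109.1888) → (14.4198,99.0443) → (18.6218,88.8998) → (28.7663,84.6978) → (38.9108,88.8998) → (43.1128,99.0443) (closed)

[3] `<polyline>` open polyline, #000000→cut S839 F912: (62.9071,59.0018) → (114.1535,66.2471) → (23.9585,80.1665)

[4] `<path>` regular polygon, #ff0000→score S379 F1807: (10.5352,20.7369) → (16.0148,32.2453) → (27.5232,26.7657) → (22.0436,15.2573) → (10.5352,20.7369) (closed)

[5] `<path>` line segment, #000000→cut S839 F912: (166.0906,60.1931) → (102.1787,66.9416)

[6] `<path>` line segment, #ff0000→score S379 F1807: (44.0648,13.9177) → (45.6575,36.0740)

[7] `<path>` cubic bezier, #000000→cut S839 F912: (174.5354,91.0579) → (174.9850,104.8697) → (167.5270,109.9664) → (157.8753,107.1893) → (151.7439,97.3795)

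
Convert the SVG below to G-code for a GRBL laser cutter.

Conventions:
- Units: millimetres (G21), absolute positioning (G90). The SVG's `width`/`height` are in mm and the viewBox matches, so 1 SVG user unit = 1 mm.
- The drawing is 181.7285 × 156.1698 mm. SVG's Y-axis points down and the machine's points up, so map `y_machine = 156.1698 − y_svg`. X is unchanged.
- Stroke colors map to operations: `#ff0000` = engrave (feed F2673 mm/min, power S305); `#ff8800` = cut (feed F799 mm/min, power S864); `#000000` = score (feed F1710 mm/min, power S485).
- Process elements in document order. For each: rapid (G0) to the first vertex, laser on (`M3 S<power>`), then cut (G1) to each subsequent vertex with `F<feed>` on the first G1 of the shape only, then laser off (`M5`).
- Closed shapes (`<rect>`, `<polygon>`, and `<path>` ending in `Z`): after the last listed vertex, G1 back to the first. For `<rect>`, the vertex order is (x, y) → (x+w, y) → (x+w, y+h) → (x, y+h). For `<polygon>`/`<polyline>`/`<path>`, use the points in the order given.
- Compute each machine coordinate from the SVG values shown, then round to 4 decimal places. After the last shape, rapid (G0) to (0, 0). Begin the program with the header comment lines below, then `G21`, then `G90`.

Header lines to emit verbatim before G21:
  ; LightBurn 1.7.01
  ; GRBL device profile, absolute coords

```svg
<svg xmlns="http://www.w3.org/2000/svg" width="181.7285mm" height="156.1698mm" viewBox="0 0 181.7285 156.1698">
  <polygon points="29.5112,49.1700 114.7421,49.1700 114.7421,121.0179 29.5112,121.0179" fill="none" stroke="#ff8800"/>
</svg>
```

; LightBurn 1.7.01
; GRBL device profile, absolute coords
G21
G90
G0 X29.5112 Y106.9998
M3 S864
G1 X114.7421 Y106.9998 F799
G1 X114.7421 Y35.1519
G1 X29.5112 Y35.1519
G1 X29.5112 Y106.9998
M5
G0 X0.0000 Y0.0000

1 u = 1 mm; y_m = 156.1698 − y.

[1] `<polygon>` rectangle, #ff8800→cut S864 F799: (29.5112,106.9998) → (114.7421,106.9998) → (114.7421,35.1519) → (29.5112,35.1519) → (29.5112,106.9998) (closed)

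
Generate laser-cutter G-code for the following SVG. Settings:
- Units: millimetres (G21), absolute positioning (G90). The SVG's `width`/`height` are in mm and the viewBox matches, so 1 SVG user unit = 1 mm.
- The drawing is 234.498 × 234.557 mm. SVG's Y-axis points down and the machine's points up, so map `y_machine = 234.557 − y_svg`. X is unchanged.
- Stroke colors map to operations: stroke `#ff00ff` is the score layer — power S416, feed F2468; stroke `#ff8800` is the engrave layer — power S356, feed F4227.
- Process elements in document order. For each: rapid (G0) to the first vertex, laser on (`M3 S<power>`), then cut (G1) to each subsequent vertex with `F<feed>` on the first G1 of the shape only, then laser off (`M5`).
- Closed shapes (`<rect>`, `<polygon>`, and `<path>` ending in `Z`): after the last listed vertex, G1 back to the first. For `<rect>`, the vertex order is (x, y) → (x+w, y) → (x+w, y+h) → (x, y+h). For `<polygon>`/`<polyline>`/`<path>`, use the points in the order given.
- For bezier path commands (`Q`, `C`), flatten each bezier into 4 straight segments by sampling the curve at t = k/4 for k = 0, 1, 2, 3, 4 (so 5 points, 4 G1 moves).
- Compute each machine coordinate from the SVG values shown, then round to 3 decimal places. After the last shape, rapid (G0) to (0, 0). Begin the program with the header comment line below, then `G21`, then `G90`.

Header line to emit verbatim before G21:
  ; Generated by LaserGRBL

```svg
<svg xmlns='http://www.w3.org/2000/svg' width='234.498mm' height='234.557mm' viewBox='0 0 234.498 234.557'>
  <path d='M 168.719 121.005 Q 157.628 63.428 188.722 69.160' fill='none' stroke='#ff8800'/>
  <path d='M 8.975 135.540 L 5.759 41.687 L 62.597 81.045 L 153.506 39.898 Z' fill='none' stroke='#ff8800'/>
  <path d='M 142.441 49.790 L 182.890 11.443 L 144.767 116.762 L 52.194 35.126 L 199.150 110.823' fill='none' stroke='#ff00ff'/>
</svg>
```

1 u = 1 mm; y_m = 234.557 − y.

[1] `<path>` quadratic bezier, #ff8800→engrave S356 F4227: (168.719,113.552) → (165.810,138.384) → (168.174,155.302) → (175.812,164.306) → (188.722,165.397)

[2] `<path>` closed polygon, #ff8800→engrave S356 F4227: (8.975,99.017) → (5.759,192.870) → (62.597,153.512) → (153.506,194.659) → (8.975,99.017) (closed)

[3] `<path>` open polyline, #ff00ff→score S416 F2468: (142.441,184.767) → (182.890,223.114) → (144.767,117.795) → (52.194,199.431) → (199.150,123.734)

; Generated by LaserGRBL
G21
G90
G0 X168.719 Y113.552
M3 S356
G1 X165.810 Y138.384 F4227
G1 X168.174 Y155.302
G1 X175.812 Y164.306
G1 X188.722 Y165.397
M5
G0 X8.975 Y99.017
M3 S356
G1 X5.759 Y192.870 F4227
G1 X62.597 Y153.512
G1 X153.506 Y194.659
G1 X8.975 Y99.017
M5
G0 X142.441 Y184.767
M3 S416
G1 X182.890 Y223.114 F2468
G1 X144.767 Y117.795
G1 X52.194 Y199.431
G1 X199.150 Y123.734
M5
G0 X0.000 Y0.000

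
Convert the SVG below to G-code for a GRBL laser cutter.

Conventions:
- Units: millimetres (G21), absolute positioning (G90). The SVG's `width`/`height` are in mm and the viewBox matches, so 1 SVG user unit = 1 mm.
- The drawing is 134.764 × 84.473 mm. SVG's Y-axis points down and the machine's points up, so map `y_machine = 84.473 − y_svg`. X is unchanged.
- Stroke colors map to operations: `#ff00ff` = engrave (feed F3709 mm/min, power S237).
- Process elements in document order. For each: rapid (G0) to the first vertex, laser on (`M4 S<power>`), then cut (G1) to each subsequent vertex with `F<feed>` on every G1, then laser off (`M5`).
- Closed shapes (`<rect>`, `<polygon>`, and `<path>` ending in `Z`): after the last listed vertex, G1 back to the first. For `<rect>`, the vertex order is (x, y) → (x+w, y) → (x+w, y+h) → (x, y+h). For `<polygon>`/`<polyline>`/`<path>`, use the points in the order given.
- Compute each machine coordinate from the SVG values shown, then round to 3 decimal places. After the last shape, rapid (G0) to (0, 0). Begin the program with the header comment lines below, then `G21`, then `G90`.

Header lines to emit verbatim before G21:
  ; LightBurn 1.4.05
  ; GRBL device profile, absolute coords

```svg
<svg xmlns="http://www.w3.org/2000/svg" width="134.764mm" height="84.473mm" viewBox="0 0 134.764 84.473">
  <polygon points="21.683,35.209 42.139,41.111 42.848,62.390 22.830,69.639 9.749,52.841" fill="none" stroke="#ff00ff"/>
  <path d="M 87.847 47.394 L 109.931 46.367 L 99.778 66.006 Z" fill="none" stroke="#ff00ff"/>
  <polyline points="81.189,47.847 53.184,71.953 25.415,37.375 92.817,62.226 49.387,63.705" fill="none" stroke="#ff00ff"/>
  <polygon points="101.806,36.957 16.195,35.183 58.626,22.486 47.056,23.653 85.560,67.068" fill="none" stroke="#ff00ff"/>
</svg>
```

Since the viewBox matches the mm dimensions, user units are millimetres directly. The only transform is the Y-flip y_m = 84.473 − y_svg.

Shape 1 is a regular polygon drawn with `<polygon>`. Its stroke #ff00ff means engrave at S237, F3709. After flipping Y the toolpath is (21.683,49.264) → (42.139,43.362) → (42.848,22.083) → (22.830,14.834) → (9.749,31.632) → (21.683,49.264), returning to the start.

Shape 2 is a regular polygon drawn with `<path>`. Its stroke #ff00ff means engrave at S237, F3709. After flipping Y the toolpath is (87.847,37.079) → (109.931,38.106) → (99.778,18.467) → (87.847,37.079), returning to the start.

Shape 3 is a open polyline drawn with `<polyline>`. Its stroke #ff00ff means engrave at S237, F3709. After flipping Y the toolpath is (81.189,36.626) → (53.184,12.520) → (25.415,47.098) → (92.817,22.247) → (49.387,20.768).

Shape 4 is a closed polygon drawn with `<polygon>`. Its stroke #ff00ff means engrave at S237, F3709. After flipping Y the toolpath is (101.806,47.516) → (16.195,49.290) → (58.626,61.987) → (47.056,60.820) → (85.560,17.405) → (101.806,47.516), returning to the start.

; LightBurn 1.4.05
; GRBL device profile, absolute coords
G21
G90
G0 X21.683 Y49.264
M4 S237
G1 X42.139 Y43.362 F3709
G1 X42.848 Y22.083 F3709
G1 X22.830 Y14.834 F3709
G1 X9.749 Y31.632 F3709
G1 X21.683 Y49.264 F3709
M5
G0 X87.847 Y37.079
M4 S237
G1 X109.931 Y38.106 F3709
G1 X99.778 Y18.467 F3709
G1 X87.847 Y37.079 F3709
M5
G0 X81.189 Y36.626
M4 S237
G1 X53.184 Y12.520 F3709
G1 X25.415 Y47.098 F3709
G1 X92.817 Y22.247 F3709
G1 X49.387 Y20.768 F3709
M5
G0 X101.806 Y47.516
M4 S237
G1 X16.195 Y49.290 F3709
G1 X58.626 Y61.987 F3709
G1 X47.056 Y60.820 F3709
G1 X85.560 Y17.405 F3709
G1 X101.806 Y47.516 F3709
M5
G0 X0.000 Y0.000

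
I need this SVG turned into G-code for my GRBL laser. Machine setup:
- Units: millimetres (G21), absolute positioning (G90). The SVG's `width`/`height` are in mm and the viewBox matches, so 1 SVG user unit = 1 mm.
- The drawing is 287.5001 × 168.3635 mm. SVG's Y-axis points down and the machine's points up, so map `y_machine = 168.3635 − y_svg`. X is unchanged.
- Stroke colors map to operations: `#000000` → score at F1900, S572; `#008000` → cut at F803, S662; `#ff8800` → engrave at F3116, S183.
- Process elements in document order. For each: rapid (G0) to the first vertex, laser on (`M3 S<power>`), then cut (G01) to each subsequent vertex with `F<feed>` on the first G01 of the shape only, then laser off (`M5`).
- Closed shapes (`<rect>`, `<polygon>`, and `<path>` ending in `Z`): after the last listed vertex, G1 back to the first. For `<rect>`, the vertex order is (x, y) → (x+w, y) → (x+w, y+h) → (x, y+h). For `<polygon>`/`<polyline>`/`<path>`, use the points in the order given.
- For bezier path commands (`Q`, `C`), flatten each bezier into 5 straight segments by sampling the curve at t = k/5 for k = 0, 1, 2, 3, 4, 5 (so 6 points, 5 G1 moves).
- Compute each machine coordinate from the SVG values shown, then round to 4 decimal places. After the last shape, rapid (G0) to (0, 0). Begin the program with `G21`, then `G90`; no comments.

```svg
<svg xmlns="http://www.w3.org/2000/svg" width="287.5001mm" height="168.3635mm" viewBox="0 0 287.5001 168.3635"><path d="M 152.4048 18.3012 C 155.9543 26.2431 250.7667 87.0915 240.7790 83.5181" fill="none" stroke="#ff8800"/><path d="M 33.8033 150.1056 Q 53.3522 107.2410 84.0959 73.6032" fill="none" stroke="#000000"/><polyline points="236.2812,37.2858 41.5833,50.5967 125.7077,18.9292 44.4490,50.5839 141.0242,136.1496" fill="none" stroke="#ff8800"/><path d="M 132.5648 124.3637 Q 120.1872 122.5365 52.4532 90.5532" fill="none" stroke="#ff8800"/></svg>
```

1 u = 1 mm; y_m = 168.3635 − y.

[1] `<path>` cubic bezier, #ff8800→engrave S183 F3116: (152.4048,150.0623) → (163.9175,139.8870) → (187.9224,122.6459) → (215.0082,103.9708) → (235.7641,89.4933) → (240.7790,84.8454)

[2] `<path>` quadratic bezier, #000000→score S572 F1900: (33.8033,18.2579) → (42.0707,35.0347) → (51.2336,51.0733) → (61.2921,66.3738) → (72.2462,80.9361) → (84.0959,94.7603)

[3] `<polyline>` open polyline, #ff8800→engrave S183 F3116: (236.2812,131.0777) → (41.5833,117.7668) → (125.7077,149.4343) → (44.4490,117.7796) → (141.0242,32.2139)

[4] `<path>` quadratic bezier, #ff8800→engrave S183 F3116: (132.5648,43.9998) → (125.3995,45.9369) → (113.8057,50.2865) → (97.7834,57.0486) → (77.3325,66.2232) → (52.4532,77.8103)

G21
G90
G0 X152.4048 Y150.0623
M3 S183
G01 X163.9175 Y139.8870 F3116
G01 X187.9224 Y122.6459
G01 X215.0082 Y103.9708
G01 X235.7641 Y89.4933
G01 X240.7790 Y84.8454
M5
G0 X33.8033 Y18.2579
M3 S572
G01 X42.0707 Y35.0347 F1900
G01 X51.2336 Y51.0733
G01 X61.2921 Y66.3738
G01 X72.2462 Y80.9361
G01 X84.0959 Y94.7603
M5
G0 X236.2812 Y131.0777
M3 S183
G01 X41.5833 Y117.7668 F3116
G01 X125.7077 Y149.4343
G01 X44.4490 Y117.7796
G01 X141.0242 Y32.2139
M5
G0 X132.5648 Y43.9998
M3 S183
G01 X125.3995 Y45.9369 F3116
G01 X113.8057 Y50.2865
G01 X97.7834 Y57.0486
G01 X77.3325 Y66.2232
G01 X52.4532 Y77.8103
M5
G0 X0.0000 Y0.0000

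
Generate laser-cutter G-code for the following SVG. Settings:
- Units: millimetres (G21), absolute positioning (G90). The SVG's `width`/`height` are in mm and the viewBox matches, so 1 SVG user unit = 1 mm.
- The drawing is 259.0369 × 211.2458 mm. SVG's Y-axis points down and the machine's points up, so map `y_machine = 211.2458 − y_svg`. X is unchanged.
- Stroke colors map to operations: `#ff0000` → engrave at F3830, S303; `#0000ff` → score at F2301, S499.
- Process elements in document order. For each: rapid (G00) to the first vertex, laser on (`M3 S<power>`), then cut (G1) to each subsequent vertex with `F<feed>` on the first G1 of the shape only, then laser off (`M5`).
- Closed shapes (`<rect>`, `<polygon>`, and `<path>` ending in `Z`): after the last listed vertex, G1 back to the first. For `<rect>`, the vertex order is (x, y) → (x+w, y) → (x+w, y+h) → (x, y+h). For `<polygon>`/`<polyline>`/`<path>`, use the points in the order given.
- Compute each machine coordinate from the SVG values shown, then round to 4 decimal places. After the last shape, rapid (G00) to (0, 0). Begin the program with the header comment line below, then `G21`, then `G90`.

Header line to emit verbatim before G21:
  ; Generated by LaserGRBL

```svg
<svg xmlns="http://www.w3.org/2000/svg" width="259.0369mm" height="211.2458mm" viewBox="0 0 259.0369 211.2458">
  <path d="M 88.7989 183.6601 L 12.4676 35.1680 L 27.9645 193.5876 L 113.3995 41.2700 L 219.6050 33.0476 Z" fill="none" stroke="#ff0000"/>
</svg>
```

1 u = 1 mm; y_m = 211.2458 − y.

[1] `<path>` closed polygon, #ff0000→engrave S303 F3830: (88.7989,27.5857) → (12.4676,176.0778) → (27.9645,17.6582) → (113.3995,169.9758) → (219.6050,178.1982) → (88.7989,27.5857) (closed)

; Generated by LaserGRBL
G21
G90
G00 X88.7989 Y27.5857
M3 S303
G1 X12.4676 Y176.0778 F3830
G1 X27.9645 Y17.6582
G1 X113.3995 Y169.9758
G1 X219.6050 Y178.1982
G1 X88.7989 Y27.5857
M5
G00 X0.0000 Y0.0000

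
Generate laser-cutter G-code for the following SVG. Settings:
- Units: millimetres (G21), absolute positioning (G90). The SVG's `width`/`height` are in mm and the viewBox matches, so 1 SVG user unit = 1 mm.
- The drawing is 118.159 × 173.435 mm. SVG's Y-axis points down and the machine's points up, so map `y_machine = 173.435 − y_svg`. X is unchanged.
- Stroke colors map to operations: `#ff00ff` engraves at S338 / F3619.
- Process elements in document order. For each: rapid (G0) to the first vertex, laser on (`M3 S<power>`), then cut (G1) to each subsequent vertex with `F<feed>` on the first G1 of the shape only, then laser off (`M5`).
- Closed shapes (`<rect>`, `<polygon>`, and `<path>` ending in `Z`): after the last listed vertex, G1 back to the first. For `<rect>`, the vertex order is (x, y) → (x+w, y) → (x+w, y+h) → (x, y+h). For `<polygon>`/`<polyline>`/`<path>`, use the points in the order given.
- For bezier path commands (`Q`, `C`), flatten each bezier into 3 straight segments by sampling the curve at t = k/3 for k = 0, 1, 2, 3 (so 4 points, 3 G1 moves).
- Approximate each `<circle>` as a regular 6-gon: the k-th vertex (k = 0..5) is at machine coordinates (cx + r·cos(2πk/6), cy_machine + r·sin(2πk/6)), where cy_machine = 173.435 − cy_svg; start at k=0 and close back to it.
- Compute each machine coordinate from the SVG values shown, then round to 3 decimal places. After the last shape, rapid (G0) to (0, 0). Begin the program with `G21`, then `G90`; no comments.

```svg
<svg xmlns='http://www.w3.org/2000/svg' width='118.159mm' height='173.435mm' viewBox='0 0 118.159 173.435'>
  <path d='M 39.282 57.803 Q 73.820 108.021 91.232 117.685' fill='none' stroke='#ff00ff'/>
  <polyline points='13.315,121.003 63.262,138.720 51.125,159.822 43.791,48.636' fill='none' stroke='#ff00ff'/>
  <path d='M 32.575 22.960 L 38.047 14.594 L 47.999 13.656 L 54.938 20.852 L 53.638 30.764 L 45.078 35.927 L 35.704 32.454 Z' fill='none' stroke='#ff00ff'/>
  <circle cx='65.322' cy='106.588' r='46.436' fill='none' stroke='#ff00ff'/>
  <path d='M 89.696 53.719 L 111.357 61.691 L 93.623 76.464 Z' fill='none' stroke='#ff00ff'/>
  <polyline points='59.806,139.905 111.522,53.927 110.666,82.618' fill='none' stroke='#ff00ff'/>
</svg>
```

viewBox `0 0 118.159 173.435` with mm width/height → 1 unit = 1 mm. Flip: y_m = 173.435 − y_svg.

**Shape 1** — `<path>` quadratic bezier, stroke `#ff00ff` → engrave (S338, F3619). Control points (SVG): P0=(39.282,57.803), P1=(73.820,108.021), P2=(91.232,117.685); sampled at t=k/3. Machine vertices: (39.282,115.632) → (60.404,86.659) → (77.721,66.699) → (91.232,55.750). Open path.

**Shape 2** — `<polyline>` open polyline, stroke `#ff00ff` → engrave (S338, F3619). Machine vertices: (13.315,52.432) → (63.262,34.715) → (51.125,13.613) → (43.791,124.799). Open path.

**Shape 3** — `<path>` regular polygon, stroke `#ff00ff` → engrave (S338, F3619). Machine vertices: (32.575,150.475) → (38.047,158.841) → (47.999,159.779) → (54.938,152.583) → (53.638,142.671) → (45.078,137.508) → (35.704,140.981) → (32.575,150.475). Closed: final G1 returns to the first vertex.

**Shape 4** — `<circle>` circle, stroke `#ff00ff` → engrave (S338, F3619). Machine vertices: (111.758,66.847) → (88.540,107.062) → (42.104,107.062) → (18.886,66.847) → (42.104,26.632) → (88.540,26.632) → (111.758,66.847). Closed: final G1 returns to the first vertex.

**Shape 5** — `<path>` regular polygon, stroke `#ff00ff` → engrave (S338, F3619). Machine vertices: (89.696,119.716) → (111.357,111.744) → (93.623,96.971) → (89.696,119.716). Closed: final G1 returns to the first vertex.

**Shape 6** — `<polyline>` open polyline, stroke `#ff00ff` → engrave (S338, F3619). Machine vertices: (59.806,33.530) → (111.522,119.508) → (110.666,90.817). Open path.

G21
G90
G0 X39.282 Y115.632
M3 S338
G1 X60.404 Y86.659 F3619
G1 X77.721 Y66.699
G1 X91.232 Y55.750
M5
G0 X13.315 Y52.432
M3 S338
G1 X63.262 Y34.715 F3619
G1 X51.125 Y13.613
G1 X43.791 Y124.799
M5
G0 X32.575 Y150.475
M3 S338
G1 X38.047 Y158.841 F3619
G1 X47.999 Y159.779
G1 X54.938 Y152.583
G1 X53.638 Y142.671
G1 X45.078 Y137.508
G1 X35.704 Y140.981
G1 X32.575 Y150.475
M5
G0 X111.758 Y66.847
M3 S338
G1 X88.540 Y107.062 F3619
G1 X42.104 Y107.062
G1 X18.886 Y66.847
G1 X42.104 Y26.632
G1 X88.540 Y26.632
G1 X111.758 Y66.847
M5
G0 X89.696 Y119.716
M3 S338
G1 X111.357 Y111.744 F3619
G1 X93.623 Y96.971
G1 X89.696 Y119.716
M5
G0 X59.806 Y33.530
M3 S338
G1 X111.522 Y119.508 F3619
G1 X110.666 Y90.817
M5
G0 X0.000 Y0.000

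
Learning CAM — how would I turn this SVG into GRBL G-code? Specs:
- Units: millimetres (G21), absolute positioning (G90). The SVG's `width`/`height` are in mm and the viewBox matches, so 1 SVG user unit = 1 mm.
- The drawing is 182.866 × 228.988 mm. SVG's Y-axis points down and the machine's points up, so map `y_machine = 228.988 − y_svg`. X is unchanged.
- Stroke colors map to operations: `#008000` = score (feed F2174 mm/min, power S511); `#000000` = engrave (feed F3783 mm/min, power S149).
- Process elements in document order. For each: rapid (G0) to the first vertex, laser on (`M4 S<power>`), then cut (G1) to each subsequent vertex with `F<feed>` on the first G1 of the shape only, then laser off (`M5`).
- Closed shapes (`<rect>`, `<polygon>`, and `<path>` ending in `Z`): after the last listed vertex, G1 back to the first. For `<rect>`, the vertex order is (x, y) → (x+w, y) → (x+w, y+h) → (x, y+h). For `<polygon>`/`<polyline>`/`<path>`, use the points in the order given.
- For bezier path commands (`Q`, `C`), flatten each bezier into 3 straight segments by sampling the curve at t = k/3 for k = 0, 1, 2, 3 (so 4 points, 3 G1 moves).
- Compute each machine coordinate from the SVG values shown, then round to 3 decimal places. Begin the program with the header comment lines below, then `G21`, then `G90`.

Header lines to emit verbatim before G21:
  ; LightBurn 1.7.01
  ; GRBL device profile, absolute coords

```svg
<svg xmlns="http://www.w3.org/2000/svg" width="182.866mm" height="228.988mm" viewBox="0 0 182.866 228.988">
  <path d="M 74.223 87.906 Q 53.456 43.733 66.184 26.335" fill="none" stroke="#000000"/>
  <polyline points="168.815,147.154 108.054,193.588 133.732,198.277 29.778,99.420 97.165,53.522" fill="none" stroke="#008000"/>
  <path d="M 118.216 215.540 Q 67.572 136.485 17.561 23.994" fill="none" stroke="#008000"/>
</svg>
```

; LightBurn 1.7.01
; GRBL device profile, absolute coords
G21
G90
G0 X74.223 Y141.082
M4 S149
G1 X64.100 Y167.556 F3783
G1 X61.420 Y188.079
G1 X66.184 Y202.653
M5
G0 X168.815 Y81.834
M4 S511
G1 X108.054 Y35.400 F2174
G1 X133.732 Y30.711
G1 X29.778 Y129.568
G1 X97.165 Y175.466
M5
G0 X118.216 Y13.448
M4 S511
G1 X84.524 Y69.866 F2174
G1 X50.972 Y133.715
G1 X17.561 Y204.994
M5

Since the viewBox matches the mm dimensions, user units are millimetres directly. The only transform is the Y-flip y_m = 228.988 − y_svg.

Shape 1 is a quadratic bezier drawn with `<path>`. Its stroke #000000 means engrave at S149, F3783. After flipping Y the toolpath is (74.223,141.082) → (64.100,167.556) → (61.420,188.079) → (66.184,202.653).

Shape 2 is a open polyline drawn with `<polyline>`. Its stroke #008000 means score at S511, F2174. After flipping Y the toolpath is (168.815,81.834) → (108.054,35.400) → (133.732,30.711) → (29.778,129.568) → (97.165,175.466).

Shape 3 is a quadratic bezier drawn with `<path>`. Its stroke #008000 means score at S511, F2174. After flipping Y the toolpath is (118.216,13.448) → (84.524,69.866) → (50.972,133.715) → (17.561,204.994).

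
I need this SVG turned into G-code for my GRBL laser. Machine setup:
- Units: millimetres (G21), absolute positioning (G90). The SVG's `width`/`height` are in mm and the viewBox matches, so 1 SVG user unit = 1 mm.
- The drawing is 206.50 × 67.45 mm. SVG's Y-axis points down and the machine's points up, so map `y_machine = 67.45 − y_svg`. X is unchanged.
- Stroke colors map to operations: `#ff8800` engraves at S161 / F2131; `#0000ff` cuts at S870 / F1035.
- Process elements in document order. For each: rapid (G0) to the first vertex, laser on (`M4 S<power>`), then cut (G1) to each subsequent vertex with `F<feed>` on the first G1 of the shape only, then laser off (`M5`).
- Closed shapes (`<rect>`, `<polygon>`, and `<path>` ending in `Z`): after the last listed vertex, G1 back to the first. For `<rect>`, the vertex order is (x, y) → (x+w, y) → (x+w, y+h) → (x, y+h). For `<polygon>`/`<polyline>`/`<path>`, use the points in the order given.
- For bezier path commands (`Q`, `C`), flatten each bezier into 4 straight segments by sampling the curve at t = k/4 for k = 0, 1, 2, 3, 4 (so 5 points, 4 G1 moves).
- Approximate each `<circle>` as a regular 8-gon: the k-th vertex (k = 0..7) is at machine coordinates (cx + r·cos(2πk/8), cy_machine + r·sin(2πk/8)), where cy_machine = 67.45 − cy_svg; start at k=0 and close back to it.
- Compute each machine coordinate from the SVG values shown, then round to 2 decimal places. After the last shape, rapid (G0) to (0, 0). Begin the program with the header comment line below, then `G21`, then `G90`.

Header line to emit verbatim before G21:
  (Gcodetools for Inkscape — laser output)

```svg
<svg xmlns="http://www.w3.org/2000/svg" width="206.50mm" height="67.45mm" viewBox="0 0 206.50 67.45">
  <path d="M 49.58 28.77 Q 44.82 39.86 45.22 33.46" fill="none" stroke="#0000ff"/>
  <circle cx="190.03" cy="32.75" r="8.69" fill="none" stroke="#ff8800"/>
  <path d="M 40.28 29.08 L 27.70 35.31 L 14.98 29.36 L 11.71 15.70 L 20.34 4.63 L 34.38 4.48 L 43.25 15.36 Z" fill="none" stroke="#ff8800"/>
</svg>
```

(Gcodetools for Inkscape — laser output)
G21
G90
G0 X49.58 Y38.68
M4 S870
G1 X47.52 Y34.23 F1035
G1 X46.11 Y31.96
G1 X45.34 Y31.88
G1 X45.22 Y33.99
M5
G0 X198.72 Y34.70
M4 S161
G1 X196.17 Y40.84 F2131
G1 X190.03 Y43.39
G1 X183.89 Y40.84
G1 X181.34 Y34.70
G1 X183.89 Y28.56
G1 X190.03 Y26.01
G1 X196.17 Y28.56
G1 X198.72 Y34.70
M5
G0 X40.28 Y38.37
M4 S161
G1 X27.70 Y32.14 F2131
G1 X14.98 Y38.09
G1 X11.71 Y51.75
G1 X20.34 Y62.82
G1 X34.38 Y62.97
G1 X43.25 Y52.09
G1 X40.28 Y38.37
M5
G0 X0.00 Y0.00

Since the viewBox matches the mm dimensions, user units are millimetres directly. The only transform is the Y-flip y_m = 67.45 − y_svg.

Shape 1 is a quadratic bezier drawn with `<path>`. Its stroke #0000ff means cut at S870, F1035. After flipping Y the toolpath is (49.58,38.68) → (47.52,34.23) → (46.11,31.96) → (45.34,31.88) → (45.22,33.99).

Shape 2 is a circle drawn with `<circle>`. Its stroke #ff8800 means engrave at S161, F2131. After flipping Y the toolpath is (198.72,34.70) → (196.17,40.84) → (190.03,43.39) → (183.89,40.84) → (181.34,34.70) → (183.89,28.56) → (190.03,26.01) → (196.17,28.56) → (198.72,34.70), returning to the start.

Shape 3 is a regular polygon drawn with `<path>`. Its stroke #ff8800 means engrave at S161, F2131. After flipping Y the toolpath is (40.28,38.37) → (27.70,32.14) → (14.98,38.09) → (11.71,51.75) → (20.34,62.82) → (34.38,62.97) → (43.25,52.09) → (40.28,38.37), returning to the start.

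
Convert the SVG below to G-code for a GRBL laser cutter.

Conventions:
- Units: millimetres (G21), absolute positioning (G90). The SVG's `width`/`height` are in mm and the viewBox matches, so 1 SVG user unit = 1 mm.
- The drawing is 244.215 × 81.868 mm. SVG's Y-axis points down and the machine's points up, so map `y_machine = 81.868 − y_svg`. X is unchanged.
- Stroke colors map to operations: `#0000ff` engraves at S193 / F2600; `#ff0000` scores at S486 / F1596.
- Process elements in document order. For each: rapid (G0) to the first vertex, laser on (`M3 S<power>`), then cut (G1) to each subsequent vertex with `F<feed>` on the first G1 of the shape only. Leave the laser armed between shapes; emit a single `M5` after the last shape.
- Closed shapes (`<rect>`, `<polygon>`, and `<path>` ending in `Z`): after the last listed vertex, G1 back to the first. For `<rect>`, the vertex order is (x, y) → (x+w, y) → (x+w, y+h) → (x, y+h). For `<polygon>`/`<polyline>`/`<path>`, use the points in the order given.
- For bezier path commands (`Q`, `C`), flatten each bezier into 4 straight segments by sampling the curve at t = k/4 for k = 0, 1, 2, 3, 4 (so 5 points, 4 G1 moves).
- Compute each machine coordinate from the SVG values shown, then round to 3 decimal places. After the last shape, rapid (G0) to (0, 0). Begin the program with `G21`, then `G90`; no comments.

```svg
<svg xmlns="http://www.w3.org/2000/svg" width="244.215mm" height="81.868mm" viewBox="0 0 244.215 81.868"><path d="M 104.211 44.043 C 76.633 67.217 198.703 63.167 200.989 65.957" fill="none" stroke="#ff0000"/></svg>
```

G21
G90
G0 X104.211 Y37.825
M3 S486
G1 X107.377 Y25.017 F1596
G1 X141.401 Y19.224
G1 X181.025 Y17.253
G1 X200.989 Y15.911
M5
G0 X0.000 Y0.000

1 u = 1 mm; y_m = 81.868 − y.

[1] `<path>` cubic bezier, #ff0000→score S486 F1596: (104.211,37.825) → (107.377,25.017) → (141.401,19.224) → (181.025,17.253) → (200.989,15.911)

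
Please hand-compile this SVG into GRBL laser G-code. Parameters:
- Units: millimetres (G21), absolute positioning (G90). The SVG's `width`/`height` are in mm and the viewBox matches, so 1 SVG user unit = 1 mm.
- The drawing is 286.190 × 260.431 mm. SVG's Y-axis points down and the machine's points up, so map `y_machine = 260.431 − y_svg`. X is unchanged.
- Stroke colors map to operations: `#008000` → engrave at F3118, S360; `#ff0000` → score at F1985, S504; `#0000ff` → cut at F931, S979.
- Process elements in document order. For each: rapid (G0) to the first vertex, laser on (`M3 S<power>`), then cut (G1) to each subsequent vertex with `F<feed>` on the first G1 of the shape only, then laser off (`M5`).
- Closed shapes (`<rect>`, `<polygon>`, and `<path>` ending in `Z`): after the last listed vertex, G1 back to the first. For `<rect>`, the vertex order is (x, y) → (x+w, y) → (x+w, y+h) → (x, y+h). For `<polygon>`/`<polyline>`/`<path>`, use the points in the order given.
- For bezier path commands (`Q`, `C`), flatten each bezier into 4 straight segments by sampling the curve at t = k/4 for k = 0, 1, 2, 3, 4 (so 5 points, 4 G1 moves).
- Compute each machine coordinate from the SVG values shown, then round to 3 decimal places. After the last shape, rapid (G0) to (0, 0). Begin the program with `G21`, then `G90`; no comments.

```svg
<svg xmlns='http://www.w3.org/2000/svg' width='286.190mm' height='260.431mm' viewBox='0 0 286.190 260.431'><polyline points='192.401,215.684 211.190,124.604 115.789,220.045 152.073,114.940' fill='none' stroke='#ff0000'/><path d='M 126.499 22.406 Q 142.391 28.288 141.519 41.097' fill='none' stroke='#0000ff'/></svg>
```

G21
G90
G0 X192.401 Y44.747
M3 S504
G1 X211.190 Y135.827 F1985
G1 X115.789 Y40.386
G1 X152.073 Y145.491
M5
G0 X126.499 Y238.025
M3 S979
G1 X133.397 Y234.651 F931
G1 X138.200 Y230.411
G1 X140.907 Y225.306
G1 X141.519 Y219.334
M5
G0 X0.000 Y0.000

viewBox `0 0 286.190 260.431` with mm width/height → 1 unit = 1 mm. Flip: y_m = 260.431 − y_svg.

**Shape 1** — `<polyline>` open polyline, stroke `#ff0000` → score (S504, F1985). Machine vertices: (192.401,44.747) → (211.190,135.827) → (115.789,40.386) → (152.073,145.491). Open path.

**Shape 2** — `<path>` quadratic bezier, stroke `#0000ff` → cut (S979, F931). Control points (SVG): P0=(126.499,22.406), P1=(142.391,28.288), P2=(141.519,41.097); sampled at t=k/4. Machine vertices: (126.499,238.025) → (133.397,234.651) → (138.200,230.411) → (140.907,225.306) → (141.519,219.334). Open path.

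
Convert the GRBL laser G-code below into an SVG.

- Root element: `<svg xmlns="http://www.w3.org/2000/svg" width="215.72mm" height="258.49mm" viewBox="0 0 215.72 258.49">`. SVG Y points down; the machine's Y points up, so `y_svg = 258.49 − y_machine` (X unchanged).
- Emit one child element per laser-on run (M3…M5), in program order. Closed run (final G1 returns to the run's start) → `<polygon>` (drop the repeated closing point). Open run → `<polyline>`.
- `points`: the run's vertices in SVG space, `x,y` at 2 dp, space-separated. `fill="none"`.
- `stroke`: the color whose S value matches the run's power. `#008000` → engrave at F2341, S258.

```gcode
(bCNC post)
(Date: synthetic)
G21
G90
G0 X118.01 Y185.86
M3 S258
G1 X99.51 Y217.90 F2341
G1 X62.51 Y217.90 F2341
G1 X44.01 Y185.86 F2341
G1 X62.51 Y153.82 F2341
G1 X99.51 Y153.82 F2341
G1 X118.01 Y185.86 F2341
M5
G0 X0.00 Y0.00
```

<svg xmlns="http://www.w3.org/2000/svg" width="215.72mm" height="258.49mm" viewBox="0 0 215.72 258.49">
  <polygon points="118.01,72.63 99.51,40.59 62.51,40.59 44.01,72.63 62.51,104.67 99.51,104.67" fill="none" stroke="#008000"/>
</svg>

Machine Y-up, SVG Y-down with viewBox height 258.49, so y_svg = 258.49 − y_machine; X carries over. Every run uses S258, so all elements get stroke `#008000` (engrave).

Run 1: The run returns to its start, so emit a `<polygon>` with points (Y-flipped): 118.01,72.63 99.51,40.59 62.51,40.59 44.01,72.63 62.51,104.67 99.51,104.67.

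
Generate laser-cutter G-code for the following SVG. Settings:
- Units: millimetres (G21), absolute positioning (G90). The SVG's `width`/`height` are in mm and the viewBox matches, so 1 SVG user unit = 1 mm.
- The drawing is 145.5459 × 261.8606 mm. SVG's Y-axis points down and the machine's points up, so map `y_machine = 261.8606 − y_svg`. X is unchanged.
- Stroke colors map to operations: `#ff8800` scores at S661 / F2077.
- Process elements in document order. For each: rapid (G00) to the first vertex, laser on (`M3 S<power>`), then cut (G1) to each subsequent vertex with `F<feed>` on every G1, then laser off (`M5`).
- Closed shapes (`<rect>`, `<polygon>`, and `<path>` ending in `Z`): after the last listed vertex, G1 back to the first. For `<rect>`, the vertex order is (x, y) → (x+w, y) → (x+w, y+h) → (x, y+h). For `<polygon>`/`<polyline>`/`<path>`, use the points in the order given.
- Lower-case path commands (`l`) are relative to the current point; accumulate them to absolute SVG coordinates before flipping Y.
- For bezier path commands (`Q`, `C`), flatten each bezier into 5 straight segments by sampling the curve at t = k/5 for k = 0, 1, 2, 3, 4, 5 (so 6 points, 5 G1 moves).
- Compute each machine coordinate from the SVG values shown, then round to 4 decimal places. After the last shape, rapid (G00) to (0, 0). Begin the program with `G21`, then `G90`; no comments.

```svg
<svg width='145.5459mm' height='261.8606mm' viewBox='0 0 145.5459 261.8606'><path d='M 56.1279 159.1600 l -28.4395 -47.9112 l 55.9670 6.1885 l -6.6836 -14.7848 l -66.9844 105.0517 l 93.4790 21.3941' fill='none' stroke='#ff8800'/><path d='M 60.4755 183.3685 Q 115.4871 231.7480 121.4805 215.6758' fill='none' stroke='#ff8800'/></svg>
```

viewBox `0 0 145.5459 261.8606` with mm width/height → 1 unit = 1 mm. Flip: y_m = 261.8606 − y_svg.

**Shape 1** — `<path>` open polyline, stroke `#ff8800` → score (S661, F2077). Machine vertices: (56.1279,102.7006) → (27.6884,150.6118) → (83.6554,144.4233) → (76.9718,159.2081) → (9.9874,54.1564) → (103.4664,32.7623). Open path.

**Shape 2** — `<path>` quadratic bezier, stroke `#ff8800` → score (S661, F2077). Control points (SVG): P0=(60.4755,183.3685), P1=(115.4871,231.7480), P2=(121.4805,215.6758); sampled at t=k/5. Machine vertices: (60.4755,78.4921) → (80.5194,61.7184) → (96.6419,50.1008) → (108.8429,43.6393) → (117.1224,42.3340) → (121.4805,46.1848). Open path.

G21
G90
G00 X56.1279 Y102.7006
M3 S661
G1 X27.6884 Y150.6118 F2077
G1 X83.6554 Y144.4233 F2077
G1 X76.9718 Y159.2081 F2077
G1 X9.9874 Y54.1564 F2077
G1 X103.4664 Y32.7623 F2077
M5
G00 X60.4755 Y78.4921
M3 S661
G1 X80.5194 Y61.7184 F2077
G1 X96.6419 Y50.1008 F2077
G1 X108.8429 Y43.6393 F2077
G1 X117.1224 Y42.3340 F2077
G1 X121.4805 Y46.1848 F2077
M5
G00 X0.0000 Y0.0000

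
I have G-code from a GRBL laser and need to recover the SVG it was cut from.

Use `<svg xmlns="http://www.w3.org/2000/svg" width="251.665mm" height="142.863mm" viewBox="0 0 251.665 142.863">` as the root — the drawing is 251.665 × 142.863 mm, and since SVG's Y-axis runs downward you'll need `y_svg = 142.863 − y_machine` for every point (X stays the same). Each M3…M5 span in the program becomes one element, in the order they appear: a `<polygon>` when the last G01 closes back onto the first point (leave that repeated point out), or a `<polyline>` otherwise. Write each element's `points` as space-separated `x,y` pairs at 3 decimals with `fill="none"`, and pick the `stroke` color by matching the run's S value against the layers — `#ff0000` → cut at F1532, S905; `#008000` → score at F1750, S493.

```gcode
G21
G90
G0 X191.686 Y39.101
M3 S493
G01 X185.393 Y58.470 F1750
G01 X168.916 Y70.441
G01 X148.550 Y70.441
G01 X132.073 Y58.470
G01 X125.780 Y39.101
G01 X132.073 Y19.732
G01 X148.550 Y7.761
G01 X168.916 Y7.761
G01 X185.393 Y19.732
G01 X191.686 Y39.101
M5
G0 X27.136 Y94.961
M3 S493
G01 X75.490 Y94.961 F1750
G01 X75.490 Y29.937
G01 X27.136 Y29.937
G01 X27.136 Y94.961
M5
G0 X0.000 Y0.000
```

<svg xmlns="http://www.w3.org/2000/svg" width="251.665mm" height="142.863mm" viewBox="0 0 251.665 142.863">
  <polygon points="191.686,103.762 185.393,84.393 168.916,72.422 148.550,72.422 132.073,84.393 125.780,103.762 132.073,123.131 148.550,135.102 168.916,135.102 185.393,123.131" fill="none" stroke="#008000"/>
  <polygon points="27.136,47.902 75.490,47.902 75.490,112.926 27.136,112.926" fill="none" stroke="#008000"/>
</svg>

Each laser-on run becomes one SVG element. Flip Y back into SVG space with y_svg = 142.863 − y_machine. Every run uses S493, so all elements get stroke `#008000` (score).

Run 1: The run returns to its start, so emit a `<polygon>` with points (Y-flipped): 191.686,103.762 185.393,84.393 168.916,72.422 148.550,72.422 132.073,84.393 125.780,103.762 132.073,123.131 148.550,135.102 168.916,135.102 185.393,123.131.

Run 2: The run returns to its start, so emit a `<polygon>` with points (Y-flipped): 27.136,47.902 75.490,47.902 75.490,112.926 27.136,112.926.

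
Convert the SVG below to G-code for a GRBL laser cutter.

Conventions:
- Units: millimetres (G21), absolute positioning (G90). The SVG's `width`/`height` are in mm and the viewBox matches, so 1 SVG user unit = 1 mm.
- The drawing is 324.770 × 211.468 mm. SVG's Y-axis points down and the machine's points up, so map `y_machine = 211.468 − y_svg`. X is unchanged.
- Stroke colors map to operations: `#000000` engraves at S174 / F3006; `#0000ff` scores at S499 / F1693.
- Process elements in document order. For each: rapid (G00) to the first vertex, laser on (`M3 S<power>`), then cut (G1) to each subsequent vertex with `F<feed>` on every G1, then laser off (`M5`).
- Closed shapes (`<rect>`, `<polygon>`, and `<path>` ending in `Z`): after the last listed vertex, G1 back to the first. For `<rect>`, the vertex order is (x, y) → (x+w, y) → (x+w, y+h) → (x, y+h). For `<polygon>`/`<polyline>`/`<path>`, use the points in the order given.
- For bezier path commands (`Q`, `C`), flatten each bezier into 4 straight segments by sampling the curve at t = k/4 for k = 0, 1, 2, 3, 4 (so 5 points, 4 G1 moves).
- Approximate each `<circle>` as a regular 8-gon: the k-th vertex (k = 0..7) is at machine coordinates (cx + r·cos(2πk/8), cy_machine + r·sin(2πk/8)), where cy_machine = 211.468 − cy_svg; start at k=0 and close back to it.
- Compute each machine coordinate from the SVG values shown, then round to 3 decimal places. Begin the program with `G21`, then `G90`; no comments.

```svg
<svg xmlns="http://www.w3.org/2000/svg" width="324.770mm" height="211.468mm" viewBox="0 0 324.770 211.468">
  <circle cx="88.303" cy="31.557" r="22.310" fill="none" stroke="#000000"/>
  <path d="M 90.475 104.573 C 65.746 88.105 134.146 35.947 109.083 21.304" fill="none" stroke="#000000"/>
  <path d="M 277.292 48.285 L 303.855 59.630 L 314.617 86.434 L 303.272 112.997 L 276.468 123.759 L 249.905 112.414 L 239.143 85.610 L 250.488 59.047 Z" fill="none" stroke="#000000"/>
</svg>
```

Since the viewBox matches the mm dimensions, user units are millimetres directly. The only transform is the Y-flip y_m = 211.468 − y_svg.

Shape 1 is a circle drawn with `<circle>`. Its stroke #000000 means engrave at S174, F3006. After flipping Y the toolpath is (110.613,179.911) → (104.079,195.687) → (88.303,202.221) → (72.527,195.687) → (65.993,179.911) → (72.527,164.135) → (88.303,157.601) → (104.079,164.135) → (110.613,179.911), returning to the start.

Shape 2 is a cubic bezier drawn with `<path>`. Its stroke #000000 means engrave at S174, F3006. After flipping Y the toolpath is (90.475,106.895) → (86.474,124.794) → (99.904,149.214) → (113.271,173.292) → (109.083,190.164).

Shape 3 is a regular polygon drawn with `<path>`. Its stroke #000000 means engrave at S174, F3006. After flipping Y the toolpath is (277.292,163.183) → (303.855,151.838) → (314.617,125.034) → (303.272,98.471) → (276.468,87.709) → (249.905,99.054) → (239.143,125.858) → (250.488,152.421) → (277.292,163.183), returning to the start.

G21
G90
G00 X110.613 Y179.911
M3 S174
G1 X104.079 Y195.687 F3006
G1 X88.303 Y202.221 F3006
G1 X72.527 Y195.687 F3006
G1 X65.993 Y179.911 F3006
G1 X72.527 Y164.135 F3006
G1 X88.303 Y157.601 F3006
G1 X104.079 Y164.135 F3006
G1 X110.613 Y179.911 F3006
M5
G00 X90.475 Y106.895
M3 S174
G1 X86.474 Y124.794 F3006
G1 X99.904 Y149.214 F3006
G1 X113.271 Y173.292 F3006
G1 X109.083 Y190.164 F3006
M5
G00 X277.292 Y163.183
M3 S174
G1 X303.855 Y151.838 F3006
G1 X314.617 Y125.034 F3006
G1 X303.272 Y98.471 F3006
G1 X276.468 Y87.709 F3006
G1 X249.905 Y99.054 F3006
G1 X239.143 Y125.858 F3006
G1 X250.488 Y152.421 F3006
G1 X277.292 Y163.183 F3006
M5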